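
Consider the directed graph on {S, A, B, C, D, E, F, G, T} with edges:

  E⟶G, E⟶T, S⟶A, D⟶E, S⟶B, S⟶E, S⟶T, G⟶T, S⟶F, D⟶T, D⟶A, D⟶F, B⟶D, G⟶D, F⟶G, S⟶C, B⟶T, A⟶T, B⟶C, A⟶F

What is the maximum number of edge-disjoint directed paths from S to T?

5

Assign every edge capacity 1; by Menger, the answer equals the max flow.
Path S→T (+1); total 1.
Path S→A→T (+1); total 2.
Path S→B→T (+1); total 3.
Path S→E→T (+1); total 4.
Path S→F→G→T (+1); total 5.
No residual S→T path; max flow = 5.
Certifying cut of size 5: {S→A, S→B, S→E, S→F, S→T}.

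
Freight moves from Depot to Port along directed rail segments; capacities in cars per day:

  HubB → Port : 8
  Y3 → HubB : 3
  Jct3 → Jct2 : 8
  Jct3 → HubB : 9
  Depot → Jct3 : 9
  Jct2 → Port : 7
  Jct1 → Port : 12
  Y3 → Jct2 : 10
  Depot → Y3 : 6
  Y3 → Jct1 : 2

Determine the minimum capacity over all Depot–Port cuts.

Augment Depot→Jct3→HubB→Port: bottleneck 8, flow now 8.
Augment Depot→Jct3→Jct2→Port: bottleneck 1, flow now 9.
Augment Depot→Y3→Jct1→Port: bottleneck 2, flow now 11.
Augment Depot→Y3→Jct2→Port: bottleneck 4, flow now 15.
No augmenting path remains; maximum flow = 15.
By max-flow min-cut, the minimum cut capacity equals the max flow.
In the residual graph, reachable from Depot: {Depot}.
Min-cut edges: Depot→Jct3 (9), Depot→Y3 (6); capacity 9 + 6 = 15.

15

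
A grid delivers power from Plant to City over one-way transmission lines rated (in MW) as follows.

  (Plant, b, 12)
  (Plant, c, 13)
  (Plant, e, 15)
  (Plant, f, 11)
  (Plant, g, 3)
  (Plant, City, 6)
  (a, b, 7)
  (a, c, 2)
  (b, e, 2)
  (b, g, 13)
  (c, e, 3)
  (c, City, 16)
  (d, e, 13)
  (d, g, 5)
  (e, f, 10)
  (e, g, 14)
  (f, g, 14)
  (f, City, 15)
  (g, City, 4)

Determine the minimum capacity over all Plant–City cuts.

Augment Plant→City: bottleneck 6, flow now 6.
Augment Plant→c→City: bottleneck 13, flow now 19.
Augment Plant→f→City: bottleneck 11, flow now 30.
Augment Plant→g→City: bottleneck 3, flow now 33.
Augment Plant→b→g→City: bottleneck 1, flow now 34.
Augment Plant→e→f→City: bottleneck 4, flow now 38.
No augmenting path remains; maximum flow = 38.
By max-flow min-cut, the minimum cut capacity equals the max flow.
In the residual graph, reachable from Plant: {Plant, b, e, f, g}.
Min-cut edges: Plant→c (13), Plant→City (6), f→City (15), g→City (4); capacity 13 + 6 + 15 + 4 = 38.

38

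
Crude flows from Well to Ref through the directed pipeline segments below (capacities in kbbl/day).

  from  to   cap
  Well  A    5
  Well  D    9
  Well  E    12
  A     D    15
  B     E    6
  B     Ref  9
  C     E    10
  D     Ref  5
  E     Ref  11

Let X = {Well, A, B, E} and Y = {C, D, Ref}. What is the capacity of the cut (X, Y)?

Edges leaving {Well, A, B, E}: Well→D (9), A→D (15), B→Ref (9), E→Ref (11).
Cut capacity = 9 + 15 + 9 + 11 = 44.

44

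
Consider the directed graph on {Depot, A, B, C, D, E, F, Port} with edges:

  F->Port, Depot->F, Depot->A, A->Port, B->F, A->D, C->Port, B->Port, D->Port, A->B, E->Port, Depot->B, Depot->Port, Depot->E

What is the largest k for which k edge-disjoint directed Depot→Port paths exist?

5

Assign every edge capacity 1; by Menger, the answer equals the max flow.
Path Depot→Port (+1); total 1.
Path Depot→A→Port (+1); total 2.
Path Depot→B→Port (+1); total 3.
Path Depot→E→Port (+1); total 4.
Path Depot→F→Port (+1); total 5.
No residual Depot→Port path; max flow = 5.
Certifying cut of size 5: {Depot→A, Depot→B, Depot→E, Depot→F, Depot→Port}.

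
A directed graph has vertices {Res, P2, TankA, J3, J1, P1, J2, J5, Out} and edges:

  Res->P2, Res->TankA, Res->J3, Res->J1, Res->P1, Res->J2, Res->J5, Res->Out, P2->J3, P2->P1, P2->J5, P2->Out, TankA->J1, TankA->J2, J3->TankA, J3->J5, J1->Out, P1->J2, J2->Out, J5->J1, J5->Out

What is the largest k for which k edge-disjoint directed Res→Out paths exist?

5

Assign every edge capacity 1; by Menger, the answer equals the max flow.
Path Res→Out (+1); total 1.
Path Res→P2→Out (+1); total 2.
Path Res→J1→Out (+1); total 3.
Path Res→J2→Out (+1); total 4.
Path Res→J5→Out (+1); total 5.
No residual Res→Out path; max flow = 5.
Certifying cut of size 5: {J1→Out, J2→Out, J5→Out, Res→Out, Res→P2}.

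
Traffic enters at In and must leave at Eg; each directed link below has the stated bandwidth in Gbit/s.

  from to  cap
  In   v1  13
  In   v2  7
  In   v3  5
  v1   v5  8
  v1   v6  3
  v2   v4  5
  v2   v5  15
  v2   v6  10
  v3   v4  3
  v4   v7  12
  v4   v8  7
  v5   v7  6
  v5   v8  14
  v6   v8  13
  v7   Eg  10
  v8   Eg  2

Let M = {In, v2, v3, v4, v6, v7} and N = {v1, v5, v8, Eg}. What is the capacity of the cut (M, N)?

Edges leaving {In, v2, v3, v4, v6, v7}: In→v1 (13), v2→v5 (15), v4→v8 (7), v6→v8 (13), v7→Eg (10).
Cut capacity = 13 + 15 + 7 + 13 + 10 = 58.

58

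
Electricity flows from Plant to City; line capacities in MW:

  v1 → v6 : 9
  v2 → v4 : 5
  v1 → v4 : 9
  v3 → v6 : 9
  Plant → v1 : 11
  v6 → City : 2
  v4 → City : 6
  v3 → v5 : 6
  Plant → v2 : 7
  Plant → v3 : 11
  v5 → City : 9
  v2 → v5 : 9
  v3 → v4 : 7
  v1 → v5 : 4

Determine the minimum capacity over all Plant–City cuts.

17

Augment Plant→v1→v4→City: bottleneck 6, flow now 6.
Augment Plant→v1→v5→City: bottleneck 4, flow now 10.
Augment Plant→v1→v6→City: bottleneck 1, flow now 11.
Augment Plant→v2→v5→City: bottleneck 5, flow now 16.
Augment Plant→v3→v6→City: bottleneck 1, flow now 17.
No augmenting path remains; maximum flow = 17.
By max-flow min-cut, the minimum cut capacity equals the max flow.
In the residual graph, reachable from Plant: {Plant, v1, v2, v3, v4, v5, v6}.
Min-cut edges: v4→City (6), v5→City (9), v6→City (2); capacity 6 + 9 + 2 = 17.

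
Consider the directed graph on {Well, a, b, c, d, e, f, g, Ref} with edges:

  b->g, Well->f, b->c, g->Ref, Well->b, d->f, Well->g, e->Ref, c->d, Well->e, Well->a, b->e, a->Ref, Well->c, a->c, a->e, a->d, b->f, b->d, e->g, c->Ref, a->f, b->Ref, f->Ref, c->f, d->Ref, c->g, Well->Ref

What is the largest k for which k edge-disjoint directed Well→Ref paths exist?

Assign every edge capacity 1; by Menger, the answer equals the max flow.
Path Well→Ref (+1); total 1.
Path Well→a→Ref (+1); total 2.
Path Well→b→Ref (+1); total 3.
Path Well→c→Ref (+1); total 4.
Path Well→e→Ref (+1); total 5.
Path Well→f→Ref (+1); total 6.
Path Well→g→Ref (+1); total 7.
No residual Well→Ref path; max flow = 7.
Certifying cut of size 7: {Well→Ref, Well→a, Well→b, Well→c, Well→e, Well→f, Well→g}.

7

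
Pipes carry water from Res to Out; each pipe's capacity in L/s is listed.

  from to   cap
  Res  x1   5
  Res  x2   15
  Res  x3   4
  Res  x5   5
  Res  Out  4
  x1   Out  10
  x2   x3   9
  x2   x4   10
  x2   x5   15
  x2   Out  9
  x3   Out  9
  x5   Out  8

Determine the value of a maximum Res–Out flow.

Augment Res→Out: bottleneck 4, flow now 4.
Augment Res→x1→Out: bottleneck 5, flow now 9.
Augment Res→x2→Out: bottleneck 9, flow now 18.
Augment Res→x3→Out: bottleneck 4, flow now 22.
Augment Res→x5→Out: bottleneck 5, flow now 27.
Augment Res→x2→x3→Out: bottleneck 5, flow now 32.
Augment Res→x2→x5→Out: bottleneck 1, flow now 33.
No augmenting path remains; maximum flow = 33.
In the residual graph, reachable from Res: {Res}.
Min-cut edges: Res→x1 (5), Res→x2 (15), Res→x3 (4), Res→x5 (5), Res→Out (4); capacity 5 + 15 + 4 + 5 + 4 = 33.
This cut is saturated, so no flow can exceed 33.

33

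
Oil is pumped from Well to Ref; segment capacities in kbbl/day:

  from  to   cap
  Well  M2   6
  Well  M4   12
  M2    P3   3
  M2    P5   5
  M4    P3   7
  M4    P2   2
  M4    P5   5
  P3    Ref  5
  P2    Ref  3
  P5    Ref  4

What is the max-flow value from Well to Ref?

11

Augment Well→M2→P3→Ref: bottleneck 3, flow now 3.
Augment Well→M2→P5→Ref: bottleneck 3, flow now 6.
Augment Well→M4→P3→Ref: bottleneck 2, flow now 8.
Augment Well→M4→P2→Ref: bottleneck 2, flow now 10.
Augment Well→M4→P5→Ref: bottleneck 1, flow now 11.
No augmenting path remains; maximum flow = 11.
In the residual graph, reachable from Well: {Well, M2, M4, P3, P5}.
Min-cut edges: M4→P2 (2), P3→Ref (5), P5→Ref (4); capacity 2 + 5 + 4 = 11.
This cut is saturated, so no flow can exceed 11.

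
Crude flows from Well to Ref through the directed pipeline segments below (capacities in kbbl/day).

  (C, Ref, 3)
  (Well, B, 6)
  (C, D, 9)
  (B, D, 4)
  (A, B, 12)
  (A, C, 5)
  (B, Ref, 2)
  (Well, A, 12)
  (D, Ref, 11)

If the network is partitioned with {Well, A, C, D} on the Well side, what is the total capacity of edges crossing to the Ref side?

Edges leaving {Well, A, C, D}: Well→B (6), A→B (12), C→Ref (3), D→Ref (11).
Cut capacity = 6 + 12 + 3 + 11 = 32.

32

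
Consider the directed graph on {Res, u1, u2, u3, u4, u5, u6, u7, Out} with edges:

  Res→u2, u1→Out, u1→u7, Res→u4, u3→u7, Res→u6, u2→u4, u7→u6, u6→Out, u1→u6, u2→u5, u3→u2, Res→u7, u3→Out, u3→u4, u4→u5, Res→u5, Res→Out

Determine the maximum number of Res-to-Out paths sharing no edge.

2

Assign every edge capacity 1; by Menger, the answer equals the max flow.
Path Res→Out (+1); total 1.
Path Res→u6→Out (+1); total 2.
No residual Res→Out path; max flow = 2.
Certifying cut of size 2: {Res→Out, u6→Out}.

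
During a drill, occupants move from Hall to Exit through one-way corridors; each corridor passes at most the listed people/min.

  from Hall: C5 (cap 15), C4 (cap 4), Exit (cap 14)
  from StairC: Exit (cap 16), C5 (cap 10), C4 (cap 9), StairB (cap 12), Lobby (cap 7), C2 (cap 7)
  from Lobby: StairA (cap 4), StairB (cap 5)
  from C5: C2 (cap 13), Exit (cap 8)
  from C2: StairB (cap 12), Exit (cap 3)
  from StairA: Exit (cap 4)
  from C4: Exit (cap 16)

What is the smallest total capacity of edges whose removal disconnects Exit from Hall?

29

Augment Hall→Exit: bottleneck 14, flow now 14.
Augment Hall→C5→Exit: bottleneck 8, flow now 22.
Augment Hall→C4→Exit: bottleneck 4, flow now 26.
Augment Hall→C5→C2→Exit: bottleneck 3, flow now 29.
No augmenting path remains; maximum flow = 29.
By max-flow min-cut, the minimum cut capacity equals the max flow.
In the residual graph, reachable from Hall: {Hall, C5, C2, StairB}.
Min-cut edges: Hall→C4 (4), Hall→Exit (14), C5→Exit (8), C2→Exit (3); capacity 4 + 14 + 8 + 3 = 29.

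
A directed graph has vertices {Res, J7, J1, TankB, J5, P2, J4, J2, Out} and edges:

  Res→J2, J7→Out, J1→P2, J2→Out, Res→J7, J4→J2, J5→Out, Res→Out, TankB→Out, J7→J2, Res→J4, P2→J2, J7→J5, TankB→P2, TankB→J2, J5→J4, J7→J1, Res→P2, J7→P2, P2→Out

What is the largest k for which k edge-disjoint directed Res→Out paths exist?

4

Assign every edge capacity 1; by Menger, the answer equals the max flow.
Path Res→Out (+1); total 1.
Path Res→J7→Out (+1); total 2.
Path Res→P2→Out (+1); total 3.
Path Res→J2→Out (+1); total 4.
No residual Res→Out path; max flow = 4.
Certifying cut of size 4: {J2→Out, Res→J7, Res→Out, Res→P2}.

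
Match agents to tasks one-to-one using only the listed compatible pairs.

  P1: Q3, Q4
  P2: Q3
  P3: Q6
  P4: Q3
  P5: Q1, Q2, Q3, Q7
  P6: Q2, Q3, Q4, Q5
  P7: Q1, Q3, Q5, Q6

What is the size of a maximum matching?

Unit-capacity flow: source→left, listed edges, right→sink; max matching = max flow.
Augmenting path P1→Q3 (+1); matched 1.
Augmenting path P3→Q6 (+1); matched 2.
Augmenting path P5→Q1 (+1); matched 3.
Augmenting path P6→Q2 (+1); matched 4.
Augmenting path P7→Q5 (+1); matched 5.
Augmenting path P2→Q3→P1→Q4 (+1); matched 6.
No augmenting path remains; maximum matching = 6.
König certificate: {P1, P3, P5, P6, P7, Q3} is a vertex cover of size 6 (every listed pair touches it), so no matching can be larger.

6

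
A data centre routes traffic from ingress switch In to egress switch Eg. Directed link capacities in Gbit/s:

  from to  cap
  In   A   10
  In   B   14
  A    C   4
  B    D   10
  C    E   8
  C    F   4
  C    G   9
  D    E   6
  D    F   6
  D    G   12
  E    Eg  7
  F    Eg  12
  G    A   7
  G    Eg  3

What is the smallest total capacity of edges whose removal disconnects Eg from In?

14

Augment In→A→C→E→Eg: bottleneck 4, flow now 4.
Augment In→B→D→E→Eg: bottleneck 3, flow now 7.
Augment In→B→D→F→Eg: bottleneck 6, flow now 13.
Augment In→B→D→G→Eg: bottleneck 1, flow now 14.
No augmenting path remains; maximum flow = 14.
By max-flow min-cut, the minimum cut capacity equals the max flow.
In the residual graph, reachable from In: {In, A, B}.
Min-cut edges: A→C (4), B→D (10); capacity 4 + 10 = 14.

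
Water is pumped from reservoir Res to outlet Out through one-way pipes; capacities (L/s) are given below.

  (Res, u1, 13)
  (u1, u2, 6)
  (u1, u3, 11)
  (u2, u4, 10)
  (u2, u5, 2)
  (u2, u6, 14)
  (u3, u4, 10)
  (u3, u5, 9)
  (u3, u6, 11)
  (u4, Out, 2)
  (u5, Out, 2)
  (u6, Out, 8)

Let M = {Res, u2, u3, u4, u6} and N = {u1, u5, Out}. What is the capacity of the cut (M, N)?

Edges leaving {Res, u2, u3, u4, u6}: Res→u1 (13), u2→u5 (2), u3→u5 (9), u4→Out (2), u6→Out (8).
Cut capacity = 13 + 2 + 9 + 2 + 8 = 34.

34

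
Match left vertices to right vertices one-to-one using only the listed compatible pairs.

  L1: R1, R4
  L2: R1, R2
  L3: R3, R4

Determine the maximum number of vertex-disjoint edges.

3

Unit-capacity flow: source→left, listed edges, right→sink; max matching = max flow.
Augmenting path L1→R1 (+1); matched 1.
Augmenting path L2→R2 (+1); matched 2.
Augmenting path L3→R3 (+1); matched 3.
No augmenting path remains; maximum matching = 3.
König certificate: {L1, L2, L3} is a vertex cover of size 3 (every listed pair touches it), so no matching can be larger.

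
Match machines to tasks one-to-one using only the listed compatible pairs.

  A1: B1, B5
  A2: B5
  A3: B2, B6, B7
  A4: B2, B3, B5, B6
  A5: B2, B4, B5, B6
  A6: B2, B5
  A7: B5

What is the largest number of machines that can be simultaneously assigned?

Unit-capacity flow: source→left, listed edges, right→sink; max matching = max flow.
Augmenting path A1→B1 (+1); matched 1.
Augmenting path A2→B5 (+1); matched 2.
Augmenting path A3→B2 (+1); matched 3.
Augmenting path A4→B3 (+1); matched 4.
Augmenting path A5→B4 (+1); matched 5.
Augmenting path A6→B2→A3→B6 (+1); matched 6.
No augmenting path remains; maximum matching = 6.
König certificate: {A1, A3, A4, A5, A6, B5} is a vertex cover of size 6 (every listed pair touches it), so no matching can be larger.

6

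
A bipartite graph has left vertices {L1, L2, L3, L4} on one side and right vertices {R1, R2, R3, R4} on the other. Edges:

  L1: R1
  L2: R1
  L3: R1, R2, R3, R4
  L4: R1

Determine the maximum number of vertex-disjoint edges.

2

Unit-capacity flow: source→left, listed edges, right→sink; max matching = max flow.
Augmenting path L1→R1 (+1); matched 1.
Augmenting path L3→R2 (+1); matched 2.
No augmenting path remains; maximum matching = 2.
König certificate: {L3, R1} is a vertex cover of size 2 (every listed pair touches it), so no matching can be larger.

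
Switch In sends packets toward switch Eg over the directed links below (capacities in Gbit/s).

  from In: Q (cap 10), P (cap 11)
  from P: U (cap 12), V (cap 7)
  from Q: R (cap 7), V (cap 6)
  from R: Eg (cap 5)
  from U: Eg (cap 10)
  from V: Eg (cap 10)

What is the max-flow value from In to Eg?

21

Augment In→P→U→Eg: bottleneck 10, flow now 10.
Augment In→P→V→Eg: bottleneck 1, flow now 11.
Augment In→Q→R→Eg: bottleneck 5, flow now 16.
Augment In→Q→V→Eg: bottleneck 5, flow now 21.
No augmenting path remains; maximum flow = 21.
In the residual graph, reachable from In: {In}.
Min-cut edges: In→P (11), In→Q (10); capacity 11 + 10 = 21.
This cut is saturated, so no flow can exceed 21.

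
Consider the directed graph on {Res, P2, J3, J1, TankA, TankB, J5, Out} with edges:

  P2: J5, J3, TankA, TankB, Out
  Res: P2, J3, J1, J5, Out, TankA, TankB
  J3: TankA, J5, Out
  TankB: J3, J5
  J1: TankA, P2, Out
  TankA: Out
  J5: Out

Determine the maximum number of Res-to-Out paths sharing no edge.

6

Assign every edge capacity 1; by Menger, the answer equals the max flow.
Path Res→Out (+1); total 1.
Path Res→P2→Out (+1); total 2.
Path Res→J3→Out (+1); total 3.
Path Res→J1→Out (+1); total 4.
Path Res→TankA→Out (+1); total 5.
Path Res→J5→Out (+1); total 6.
No residual Res→Out path; max flow = 6.
Certifying cut of size 6: {J3→Out, J5→Out, Res→J1, Res→Out, Res→P2, TankA→Out}.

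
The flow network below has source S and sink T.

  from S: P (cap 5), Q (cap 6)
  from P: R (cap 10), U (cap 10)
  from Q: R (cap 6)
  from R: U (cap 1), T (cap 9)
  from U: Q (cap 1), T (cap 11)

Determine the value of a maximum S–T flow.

Augment S→P→R→T: bottleneck 5, flow now 5.
Augment S→Q→R→T: bottleneck 4, flow now 9.
Augment S→Q→R→U→T: bottleneck 1, flow now 10.
Augment S→Q→R→P→U→T: bottleneck 1, flow now 11. (uses reverse residual edge)
No augmenting path remains; maximum flow = 11.
In the residual graph, reachable from S: {S}.
Min-cut edges: S→P (5), S→Q (6); capacity 5 + 6 = 11.
This cut is saturated, so no flow can exceed 11.

11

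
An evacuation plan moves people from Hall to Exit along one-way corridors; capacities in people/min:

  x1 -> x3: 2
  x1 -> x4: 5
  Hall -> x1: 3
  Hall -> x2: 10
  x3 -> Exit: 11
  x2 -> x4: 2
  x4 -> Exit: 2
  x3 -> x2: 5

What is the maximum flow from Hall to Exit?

4

Augment Hall→x1→x3→Exit: bottleneck 2, flow now 2.
Augment Hall→x1→x4→Exit: bottleneck 1, flow now 3.
Augment Hall→x2→x4→Exit: bottleneck 1, flow now 4.
No augmenting path remains; maximum flow = 4.
In the residual graph, reachable from Hall: {Hall, x1, x2, x4}.
Min-cut edges: x1→x3 (2), x4→Exit (2); capacity 2 + 2 = 4.
This cut is saturated, so no flow can exceed 4.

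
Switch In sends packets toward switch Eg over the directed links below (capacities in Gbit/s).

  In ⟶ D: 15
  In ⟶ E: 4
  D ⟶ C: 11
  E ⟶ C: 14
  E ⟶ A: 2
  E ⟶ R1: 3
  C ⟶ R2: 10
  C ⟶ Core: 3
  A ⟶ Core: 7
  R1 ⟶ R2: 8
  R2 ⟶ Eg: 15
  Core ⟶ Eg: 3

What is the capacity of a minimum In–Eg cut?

15

Augment In→D→C→R2→Eg: bottleneck 10, flow now 10.
Augment In→D→C→Core→Eg: bottleneck 1, flow now 11.
Augment In→E→C→Core→Eg: bottleneck 2, flow now 13.
Augment In→E→R1→R2→Eg: bottleneck 2, flow now 15.
No augmenting path remains; maximum flow = 15.
By max-flow min-cut, the minimum cut capacity equals the max flow.
In the residual graph, reachable from In: {In, D}.
Min-cut edges: In→E (4), D→C (11); capacity 4 + 11 = 15.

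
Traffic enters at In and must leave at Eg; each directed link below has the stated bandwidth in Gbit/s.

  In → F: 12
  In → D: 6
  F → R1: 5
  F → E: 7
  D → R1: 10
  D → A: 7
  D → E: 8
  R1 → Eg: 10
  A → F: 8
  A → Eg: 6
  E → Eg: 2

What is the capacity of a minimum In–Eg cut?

13

Augment In→F→R1→Eg: bottleneck 5, flow now 5.
Augment In→F→E→Eg: bottleneck 2, flow now 7.
Augment In→D→R1→Eg: bottleneck 5, flow now 12.
Augment In→D→A→Eg: bottleneck 1, flow now 13.
No augmenting path remains; maximum flow = 13.
By max-flow min-cut, the minimum cut capacity equals the max flow.
In the residual graph, reachable from In: {In, F, E}.
Min-cut edges: In→D (6), F→R1 (5), E→Eg (2); capacity 6 + 5 + 2 = 13.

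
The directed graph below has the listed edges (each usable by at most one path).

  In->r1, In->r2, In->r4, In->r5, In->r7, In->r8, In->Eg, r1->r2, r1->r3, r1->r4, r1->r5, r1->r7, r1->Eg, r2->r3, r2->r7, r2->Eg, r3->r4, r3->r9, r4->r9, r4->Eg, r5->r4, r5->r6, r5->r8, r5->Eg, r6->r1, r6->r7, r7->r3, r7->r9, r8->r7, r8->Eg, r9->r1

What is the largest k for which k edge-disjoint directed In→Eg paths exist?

Assign every edge capacity 1; by Menger, the answer equals the max flow.
Path In→Eg (+1); total 1.
Path In→r1→Eg (+1); total 2.
Path In→r2→Eg (+1); total 3.
Path In→r4→Eg (+1); total 4.
Path In→r5→Eg (+1); total 5.
Path In→r8→Eg (+1); total 6.
No residual In→Eg path; max flow = 6.
Certifying cut of size 6: {In→Eg, r1→Eg, r2→Eg, r4→Eg, r5→Eg, r8→Eg}.

6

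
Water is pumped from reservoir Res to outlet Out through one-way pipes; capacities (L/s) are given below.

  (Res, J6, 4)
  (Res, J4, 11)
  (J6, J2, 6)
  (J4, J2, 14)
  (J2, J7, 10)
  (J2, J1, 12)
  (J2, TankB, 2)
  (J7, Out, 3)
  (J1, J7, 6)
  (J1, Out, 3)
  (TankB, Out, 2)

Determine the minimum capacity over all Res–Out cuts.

Augment Res→J6→J2→J7→Out: bottleneck 3, flow now 3.
Augment Res→J6→J2→J1→Out: bottleneck 1, flow now 4.
Augment Res→J4→J2→J1→Out: bottleneck 2, flow now 6.
Augment Res→J4→J2→TankB→Out: bottleneck 2, flow now 8.
No augmenting path remains; maximum flow = 8.
By max-flow min-cut, the minimum cut capacity equals the max flow.
In the residual graph, reachable from Res: {Res, J6, J4, J2, J7, J1}.
Min-cut edges: J2→TankB (2), J7→Out (3), J1→Out (3); capacity 2 + 3 + 3 = 8.

8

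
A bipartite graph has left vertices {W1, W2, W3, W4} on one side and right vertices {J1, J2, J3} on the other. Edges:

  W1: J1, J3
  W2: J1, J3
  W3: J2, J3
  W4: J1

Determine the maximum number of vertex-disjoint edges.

Unit-capacity flow: source→left, listed edges, right→sink; max matching = max flow.
Augmenting path W1→J1 (+1); matched 1.
Augmenting path W2→J3 (+1); matched 2.
Augmenting path W3→J2 (+1); matched 3.
No augmenting path remains; maximum matching = 3.
König certificate: {W3, J1, J3} is a vertex cover of size 3 (every listed pair touches it), so no matching can be larger.

3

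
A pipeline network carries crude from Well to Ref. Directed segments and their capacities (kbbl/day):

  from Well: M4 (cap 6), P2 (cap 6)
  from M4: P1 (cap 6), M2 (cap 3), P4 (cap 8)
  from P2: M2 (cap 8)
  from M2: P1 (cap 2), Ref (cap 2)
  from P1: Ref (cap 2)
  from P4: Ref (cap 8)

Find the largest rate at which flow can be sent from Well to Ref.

10

Augment Well→M4→M2→Ref: bottleneck 2, flow now 2.
Augment Well→M4→P1→Ref: bottleneck 2, flow now 4.
Augment Well→M4→P4→Ref: bottleneck 2, flow now 6.
Augment Well→P2→M2→M4→P4→Ref: bottleneck 2, flow now 8. (uses reverse residual edge)
Augment Well→P2→M2→P1→M4→P4→Ref: bottleneck 2, flow now 10. (uses reverse residual edge)
No augmenting path remains; maximum flow = 10.
In the residual graph, reachable from Well: {Well, P2, M2}.
Min-cut edges: Well→M4 (6), M2→P1 (2), M2→Ref (2); capacity 6 + 2 + 2 = 10.
This cut is saturated, so no flow can exceed 10.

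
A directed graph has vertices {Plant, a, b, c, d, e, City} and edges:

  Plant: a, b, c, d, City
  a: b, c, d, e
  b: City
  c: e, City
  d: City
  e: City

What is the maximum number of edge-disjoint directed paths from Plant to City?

5

Assign every edge capacity 1; by Menger, the answer equals the max flow.
Path Plant→City (+1); total 1.
Path Plant→b→City (+1); total 2.
Path Plant→c→City (+1); total 3.
Path Plant→d→City (+1); total 4.
Path Plant→a→e→City (+1); total 5.
No residual Plant→City path; max flow = 5.
Certifying cut of size 5: {Plant→City, Plant→a, Plant→b, Plant→c, Plant→d}.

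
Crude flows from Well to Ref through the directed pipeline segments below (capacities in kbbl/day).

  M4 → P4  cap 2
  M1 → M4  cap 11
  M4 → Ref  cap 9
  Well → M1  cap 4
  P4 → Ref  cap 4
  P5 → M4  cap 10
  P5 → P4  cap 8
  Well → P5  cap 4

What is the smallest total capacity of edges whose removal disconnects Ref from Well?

Augment Well→M1→M4→Ref: bottleneck 4, flow now 4.
Augment Well→P5→M4→Ref: bottleneck 4, flow now 8.
No augmenting path remains; maximum flow = 8.
By max-flow min-cut, the minimum cut capacity equals the max flow.
In the residual graph, reachable from Well: {Well}.
Min-cut edges: Well→M1 (4), Well→P5 (4); capacity 4 + 4 = 8.

8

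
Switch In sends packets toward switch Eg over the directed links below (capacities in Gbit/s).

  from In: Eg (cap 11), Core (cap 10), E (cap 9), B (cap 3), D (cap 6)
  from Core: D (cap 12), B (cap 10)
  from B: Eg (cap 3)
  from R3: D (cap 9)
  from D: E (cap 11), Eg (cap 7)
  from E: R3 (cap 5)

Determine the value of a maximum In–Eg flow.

21

Augment In→Eg: bottleneck 11, flow now 11.
Augment In→B→Eg: bottleneck 3, flow now 14.
Augment In→D→Eg: bottleneck 6, flow now 20.
Augment In→Core→D→Eg: bottleneck 1, flow now 21.
No augmenting path remains; maximum flow = 21.
In the residual graph, reachable from In: {In, Core, B, R3, D, E}.
Min-cut edges: In→Eg (11), B→Eg (3), D→Eg (7); capacity 11 + 3 + 7 = 21.
This cut is saturated, so no flow can exceed 21.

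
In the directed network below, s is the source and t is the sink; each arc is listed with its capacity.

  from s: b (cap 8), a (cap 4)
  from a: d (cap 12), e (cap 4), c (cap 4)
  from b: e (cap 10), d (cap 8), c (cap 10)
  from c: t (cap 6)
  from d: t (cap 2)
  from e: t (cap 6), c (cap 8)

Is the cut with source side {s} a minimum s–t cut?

Yes — it is a minimum cut (capacity 12).

Given cut capacity: 4 + 8 = 12.
Augment s→a→c→t: bottleneck 4, flow now 4.
Augment s→b→c→t: bottleneck 2, flow now 6.
Augment s→b→d→t: bottleneck 2, flow now 8.
Augment s→b→e→t: bottleneck 4, flow now 12.
No augmenting path remains; maximum flow = 12.
Cut capacity 12 equals the max flow, so it is a minimum cut.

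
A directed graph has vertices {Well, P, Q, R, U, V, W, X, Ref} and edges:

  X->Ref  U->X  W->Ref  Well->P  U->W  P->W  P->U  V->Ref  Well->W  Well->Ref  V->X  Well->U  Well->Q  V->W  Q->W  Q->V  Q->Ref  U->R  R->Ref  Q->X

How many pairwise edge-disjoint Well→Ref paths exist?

5

Assign every edge capacity 1; by Menger, the answer equals the max flow.
Path Well→Ref (+1); total 1.
Path Well→Q→Ref (+1); total 2.
Path Well→W→Ref (+1); total 3.
Path Well→U→R→Ref (+1); total 4.
Path Well→P→U→X→Ref (+1); total 5.
No residual Well→Ref path; max flow = 5.
Certifying cut of size 5: {Well→P, Well→Q, Well→Ref, Well→U, Well→W}.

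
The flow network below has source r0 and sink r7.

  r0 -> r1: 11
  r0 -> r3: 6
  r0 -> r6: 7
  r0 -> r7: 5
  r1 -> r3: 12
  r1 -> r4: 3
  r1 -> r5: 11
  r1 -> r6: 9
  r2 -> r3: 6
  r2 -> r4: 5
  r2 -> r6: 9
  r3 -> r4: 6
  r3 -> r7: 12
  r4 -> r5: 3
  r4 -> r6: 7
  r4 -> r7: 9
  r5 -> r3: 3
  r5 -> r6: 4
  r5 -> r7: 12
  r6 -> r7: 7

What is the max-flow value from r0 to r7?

29

Augment r0→r7: bottleneck 5, flow now 5.
Augment r0→r3→r7: bottleneck 6, flow now 11.
Augment r0→r6→r7: bottleneck 7, flow now 18.
Augment r0→r1→r3→r7: bottleneck 6, flow now 24.
Augment r0→r1→r4→r7: bottleneck 3, flow now 27.
Augment r0→r1→r5→r7: bottleneck 2, flow now 29.
No augmenting path remains; maximum flow = 29.
In the residual graph, reachable from r0: {r0}.
Min-cut edges: r0→r1 (11), r0→r3 (6), r0→r6 (7), r0→r7 (5); capacity 11 + 6 + 7 + 5 = 29.
This cut is saturated, so no flow can exceed 29.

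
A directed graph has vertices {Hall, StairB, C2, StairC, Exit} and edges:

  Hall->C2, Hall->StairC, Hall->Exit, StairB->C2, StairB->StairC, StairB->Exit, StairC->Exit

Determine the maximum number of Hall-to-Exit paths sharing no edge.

2

Assign every edge capacity 1; by Menger, the answer equals the max flow.
Path Hall→Exit (+1); total 1.
Path Hall→StairC→Exit (+1); total 2.
No residual Hall→Exit path; max flow = 2.
Certifying cut of size 2: {Hall→Exit, Hall→StairC}.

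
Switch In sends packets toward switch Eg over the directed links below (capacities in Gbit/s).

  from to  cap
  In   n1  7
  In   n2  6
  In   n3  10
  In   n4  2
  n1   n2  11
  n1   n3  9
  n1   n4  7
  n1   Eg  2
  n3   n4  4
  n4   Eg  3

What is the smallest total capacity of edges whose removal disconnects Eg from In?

Augment In→n1→Eg: bottleneck 2, flow now 2.
Augment In→n4→Eg: bottleneck 2, flow now 4.
Augment In→n1→n4→Eg: bottleneck 1, flow now 5.
No augmenting path remains; maximum flow = 5.
By max-flow min-cut, the minimum cut capacity equals the max flow.
In the residual graph, reachable from In: {In, n1, n2, n3, n4}.
Min-cut edges: n1→Eg (2), n4→Eg (3); capacity 2 + 3 = 5.

5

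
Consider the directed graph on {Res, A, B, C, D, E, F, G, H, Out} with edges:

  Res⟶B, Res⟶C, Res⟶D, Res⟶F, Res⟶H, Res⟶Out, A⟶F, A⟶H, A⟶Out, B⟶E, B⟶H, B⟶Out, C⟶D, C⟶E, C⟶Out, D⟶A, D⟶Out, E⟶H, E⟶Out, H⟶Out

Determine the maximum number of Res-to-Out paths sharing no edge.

Assign every edge capacity 1; by Menger, the answer equals the max flow.
Path Res→Out (+1); total 1.
Path Res→B→Out (+1); total 2.
Path Res→C→Out (+1); total 3.
Path Res→D→Out (+1); total 4.
Path Res→H→Out (+1); total 5.
No residual Res→Out path; max flow = 5.
Certifying cut of size 5: {Res→B, Res→C, Res→D, Res→H, Res→Out}.

5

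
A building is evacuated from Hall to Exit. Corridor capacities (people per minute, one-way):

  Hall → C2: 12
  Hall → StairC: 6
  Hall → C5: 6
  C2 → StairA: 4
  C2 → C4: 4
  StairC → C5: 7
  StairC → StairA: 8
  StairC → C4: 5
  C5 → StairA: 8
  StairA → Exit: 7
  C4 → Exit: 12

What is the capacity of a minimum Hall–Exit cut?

Augment Hall→C2→StairA→Exit: bottleneck 4, flow now 4.
Augment Hall→C2→C4→Exit: bottleneck 4, flow now 8.
Augment Hall→StairC→StairA→Exit: bottleneck 3, flow now 11.
Augment Hall→StairC→C4→Exit: bottleneck 3, flow now 14.
Augment Hall→C5→StairA→StairC→C4→Exit: bottleneck 2, flow now 16. (uses reverse residual edge)
No augmenting path remains; maximum flow = 16.
By max-flow min-cut, the minimum cut capacity equals the max flow.
In the residual graph, reachable from Hall: {Hall, C2, StairC, C5, StairA}.
Min-cut edges: C2→C4 (4), StairC→C4 (5), StairA→Exit (7); capacity 4 + 5 + 7 = 16.

16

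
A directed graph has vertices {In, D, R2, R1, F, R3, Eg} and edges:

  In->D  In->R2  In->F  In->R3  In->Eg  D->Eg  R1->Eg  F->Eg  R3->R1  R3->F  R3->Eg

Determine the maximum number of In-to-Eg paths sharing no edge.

4

Assign every edge capacity 1; by Menger, the answer equals the max flow.
Path In→Eg (+1); total 1.
Path In→D→Eg (+1); total 2.
Path In→F→Eg (+1); total 3.
Path In→R3→Eg (+1); total 4.
No residual In→Eg path; max flow = 4.
Certifying cut of size 4: {In→D, In→Eg, In→F, In→R3}.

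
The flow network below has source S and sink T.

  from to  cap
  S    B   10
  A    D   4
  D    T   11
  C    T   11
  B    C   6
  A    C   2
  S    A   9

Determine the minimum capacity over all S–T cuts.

12

Augment S→A→C→T: bottleneck 2, flow now 2.
Augment S→A→D→T: bottleneck 4, flow now 6.
Augment S→B→C→T: bottleneck 6, flow now 12.
No augmenting path remains; maximum flow = 12.
By max-flow min-cut, the minimum cut capacity equals the max flow.
In the residual graph, reachable from S: {S, A, B}.
Min-cut edges: A→C (2), A→D (4), B→C (6); capacity 2 + 4 + 6 = 12.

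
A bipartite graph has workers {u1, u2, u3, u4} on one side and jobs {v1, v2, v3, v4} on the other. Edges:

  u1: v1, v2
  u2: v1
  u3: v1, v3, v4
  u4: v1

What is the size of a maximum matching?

3

Unit-capacity flow: source→left, listed edges, right→sink; max matching = max flow.
Augmenting path u1→v1 (+1); matched 1.
Augmenting path u3→v3 (+1); matched 2.
Augmenting path u2→v1→u1→v2 (+1); matched 3.
No augmenting path remains; maximum matching = 3.
König certificate: {u1, u3, v1} is a vertex cover of size 3 (every listed pair touches it), so no matching can be larger.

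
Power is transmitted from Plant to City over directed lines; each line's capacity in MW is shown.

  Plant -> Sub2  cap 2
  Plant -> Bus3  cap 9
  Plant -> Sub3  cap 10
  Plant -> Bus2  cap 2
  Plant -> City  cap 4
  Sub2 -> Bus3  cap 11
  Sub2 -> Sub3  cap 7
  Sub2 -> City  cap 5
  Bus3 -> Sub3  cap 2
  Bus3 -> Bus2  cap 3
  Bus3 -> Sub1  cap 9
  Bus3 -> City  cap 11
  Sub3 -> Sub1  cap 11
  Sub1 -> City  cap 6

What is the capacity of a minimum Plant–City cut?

Augment Plant→City: bottleneck 4, flow now 4.
Augment Plant→Sub2→City: bottleneck 2, flow now 6.
Augment Plant→Bus3→City: bottleneck 9, flow now 15.
Augment Plant→Sub3→Sub1→City: bottleneck 6, flow now 21.
No augmenting path remains; maximum flow = 21.
By max-flow min-cut, the minimum cut capacity equals the max flow.
In the residual graph, reachable from Plant: {Plant, Sub3, Bus2, Sub1}.
Min-cut edges: Plant→Sub2 (2), Plant→Bus3 (9), Plant→City (4), Sub1→City (6); capacity 2 + 9 + 4 + 6 = 21.

21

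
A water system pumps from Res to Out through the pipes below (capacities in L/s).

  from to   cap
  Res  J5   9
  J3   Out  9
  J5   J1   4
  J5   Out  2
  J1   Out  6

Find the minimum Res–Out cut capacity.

Augment Res→J5→Out: bottleneck 2, flow now 2.
Augment Res→J5→J1→Out: bottleneck 4, flow now 6.
No augmenting path remains; maximum flow = 6.
By max-flow min-cut, the minimum cut capacity equals the max flow.
In the residual graph, reachable from Res: {Res, J5}.
Min-cut edges: J5→J1 (4), J5→Out (2); capacity 4 + 2 = 6.

6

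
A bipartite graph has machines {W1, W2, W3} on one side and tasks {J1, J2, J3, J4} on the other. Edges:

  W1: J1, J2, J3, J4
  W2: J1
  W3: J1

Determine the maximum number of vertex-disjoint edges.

2

Unit-capacity flow: source→left, listed edges, right→sink; max matching = max flow.
Augmenting path W1→J1 (+1); matched 1.
Augmenting path W2→J1→W1→J2 (+1); matched 2.
No augmenting path remains; maximum matching = 2.
König certificate: {W1, J1} is a vertex cover of size 2 (every listed pair touches it), so no matching can be larger.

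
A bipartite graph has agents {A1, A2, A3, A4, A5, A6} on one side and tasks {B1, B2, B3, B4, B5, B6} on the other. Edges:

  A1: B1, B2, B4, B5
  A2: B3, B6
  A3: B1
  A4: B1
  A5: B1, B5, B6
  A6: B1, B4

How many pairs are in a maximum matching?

Unit-capacity flow: source→left, listed edges, right→sink; max matching = max flow.
Augmenting path A1→B1 (+1); matched 1.
Augmenting path A2→B3 (+1); matched 2.
Augmenting path A5→B5 (+1); matched 3.
Augmenting path A6→B4 (+1); matched 4.
Augmenting path A3→B1→A1→B2 (+1); matched 5.
No augmenting path remains; maximum matching = 5.
König certificate: {A1, A2, A5, A6, B1} is a vertex cover of size 5 (every listed pair touches it), so no matching can be larger.

5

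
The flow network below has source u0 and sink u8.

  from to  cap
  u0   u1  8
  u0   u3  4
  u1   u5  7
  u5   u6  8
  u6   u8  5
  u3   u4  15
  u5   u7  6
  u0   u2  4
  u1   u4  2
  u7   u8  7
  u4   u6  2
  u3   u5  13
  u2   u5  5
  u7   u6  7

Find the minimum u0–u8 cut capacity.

11

Augment u0→u1→u4→u6→u8: bottleneck 2, flow now 2.
Augment u0→u1→u5→u6→u8: bottleneck 3, flow now 5.
Augment u0→u1→u5→u7→u8: bottleneck 3, flow now 8.
Augment u0→u2→u5→u7→u8: bottleneck 3, flow now 11.
No augmenting path remains; maximum flow = 11.
By max-flow min-cut, the minimum cut capacity equals the max flow.
In the residual graph, reachable from u0: {u0, u1, u2, u3, u4, u5, u6}.
Min-cut edges: u5→u7 (6), u6→u8 (5); capacity 6 + 5 = 11.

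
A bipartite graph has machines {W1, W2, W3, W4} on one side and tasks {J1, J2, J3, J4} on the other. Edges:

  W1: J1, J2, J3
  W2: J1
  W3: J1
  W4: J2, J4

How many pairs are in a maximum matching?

Unit-capacity flow: source→left, listed edges, right→sink; max matching = max flow.
Augmenting path W1→J1 (+1); matched 1.
Augmenting path W4→J2 (+1); matched 2.
Augmenting path W2→J1→W1→J3 (+1); matched 3.
No augmenting path remains; maximum matching = 3.
König certificate: {W1, W4, J1} is a vertex cover of size 3 (every listed pair touches it), so no matching can be larger.

3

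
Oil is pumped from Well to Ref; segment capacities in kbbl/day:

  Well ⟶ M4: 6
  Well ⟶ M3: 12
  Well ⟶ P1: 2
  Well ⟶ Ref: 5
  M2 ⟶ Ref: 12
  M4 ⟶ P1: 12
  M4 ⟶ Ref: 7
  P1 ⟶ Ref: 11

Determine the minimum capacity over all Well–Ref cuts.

13

Augment Well→Ref: bottleneck 5, flow now 5.
Augment Well→M4→Ref: bottleneck 6, flow now 11.
Augment Well→P1→Ref: bottleneck 2, flow now 13.
No augmenting path remains; maximum flow = 13.
By max-flow min-cut, the minimum cut capacity equals the max flow.
In the residual graph, reachable from Well: {Well, M3}.
Min-cut edges: Well→M4 (6), Well→P1 (2), Well→Ref (5); capacity 6 + 2 + 5 = 13.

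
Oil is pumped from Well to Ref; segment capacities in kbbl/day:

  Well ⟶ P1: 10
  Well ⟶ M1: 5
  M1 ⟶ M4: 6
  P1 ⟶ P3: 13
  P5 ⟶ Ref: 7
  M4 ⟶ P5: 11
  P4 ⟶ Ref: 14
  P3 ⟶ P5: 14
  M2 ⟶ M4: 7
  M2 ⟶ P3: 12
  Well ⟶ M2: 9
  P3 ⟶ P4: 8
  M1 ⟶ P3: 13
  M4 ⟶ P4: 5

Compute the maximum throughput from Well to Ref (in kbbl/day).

20

Augment Well→P1→P3→P4→Ref: bottleneck 8, flow now 8.
Augment Well→P1→P3→P5→Ref: bottleneck 2, flow now 10.
Augment Well→M1→P3→P5→Ref: bottleneck 5, flow now 15.
Augment Well→M2→M4→P4→Ref: bottleneck 5, flow now 20.
No augmenting path remains; maximum flow = 20.
In the residual graph, reachable from Well: {Well, P1, M1, M2, P3, M4, P5}.
Min-cut edges: P3→P4 (8), M4→P4 (5), P5→Ref (7); capacity 8 + 5 + 7 = 20.
This cut is saturated, so no flow can exceed 20.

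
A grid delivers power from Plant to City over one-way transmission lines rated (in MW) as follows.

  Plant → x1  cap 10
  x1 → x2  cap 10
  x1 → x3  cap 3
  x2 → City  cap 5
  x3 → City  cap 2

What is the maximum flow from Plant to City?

Augment Plant→x1→x2→City: bottleneck 5, flow now 5.
Augment Plant→x1→x3→City: bottleneck 2, flow now 7.
No augmenting path remains; maximum flow = 7.
In the residual graph, reachable from Plant: {Plant, x1, x2, x3}.
Min-cut edges: x2→City (5), x3→City (2); capacity 5 + 2 = 7.
This cut is saturated, so no flow can exceed 7.

7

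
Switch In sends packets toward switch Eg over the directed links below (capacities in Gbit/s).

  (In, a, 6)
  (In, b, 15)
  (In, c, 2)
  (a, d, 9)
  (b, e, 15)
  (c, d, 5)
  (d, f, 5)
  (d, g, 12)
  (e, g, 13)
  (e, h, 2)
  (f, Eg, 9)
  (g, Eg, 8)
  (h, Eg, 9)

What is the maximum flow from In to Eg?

Augment In→a→d→f→Eg: bottleneck 5, flow now 5.
Augment In→a→d→g→Eg: bottleneck 1, flow now 6.
Augment In→b→e→g→Eg: bottleneck 7, flow now 13.
Augment In→b→e→h→Eg: bottleneck 2, flow now 15.
No augmenting path remains; maximum flow = 15.
In the residual graph, reachable from In: {In, a, b, c, d, e, g}.
Min-cut edges: d→f (5), e→h (2), g→Eg (8); capacity 5 + 2 + 8 = 15.
This cut is saturated, so no flow can exceed 15.

15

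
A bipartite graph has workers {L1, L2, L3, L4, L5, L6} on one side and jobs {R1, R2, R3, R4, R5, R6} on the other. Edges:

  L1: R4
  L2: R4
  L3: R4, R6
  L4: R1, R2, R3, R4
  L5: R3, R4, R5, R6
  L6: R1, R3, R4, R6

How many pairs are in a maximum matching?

Unit-capacity flow: source→left, listed edges, right→sink; max matching = max flow.
Augmenting path L1→R4 (+1); matched 1.
Augmenting path L3→R6 (+1); matched 2.
Augmenting path L4→R1 (+1); matched 3.
Augmenting path L5→R3 (+1); matched 4.
Augmenting path L6→R1→L4→R2 (+1); matched 5.
No augmenting path remains; maximum matching = 5.
König certificate: {L3, L4, L5, L6, R4} is a vertex cover of size 5 (every listed pair touches it), so no matching can be larger.

5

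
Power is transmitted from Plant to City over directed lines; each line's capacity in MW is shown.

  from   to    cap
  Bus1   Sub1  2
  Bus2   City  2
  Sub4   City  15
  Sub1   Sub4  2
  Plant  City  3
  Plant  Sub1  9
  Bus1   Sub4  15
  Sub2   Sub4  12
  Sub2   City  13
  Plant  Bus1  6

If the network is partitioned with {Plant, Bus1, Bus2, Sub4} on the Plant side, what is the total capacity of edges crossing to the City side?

31

Edges leaving {Plant, Bus1, Bus2, Sub4}: Plant→Sub1 (9), Plant→City (3), Bus1→Sub1 (2), Bus2→City (2), Sub4→City (15).
Cut capacity = 9 + 3 + 2 + 2 + 15 = 31.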